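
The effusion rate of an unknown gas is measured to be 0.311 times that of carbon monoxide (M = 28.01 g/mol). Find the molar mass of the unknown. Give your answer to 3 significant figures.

290 g/mol

From Graham's law, rate_X/rate_CO = √(M_CO/M_X).
0.311 = √(28.01/M_X)
M_X = 28.01 / 0.311² = 28.01 / 0.09672 = 290 g/mol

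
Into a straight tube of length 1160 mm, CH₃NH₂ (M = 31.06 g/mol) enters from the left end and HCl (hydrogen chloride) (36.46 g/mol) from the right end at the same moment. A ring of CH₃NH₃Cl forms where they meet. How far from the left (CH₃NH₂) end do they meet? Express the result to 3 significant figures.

In equal time, each gas travels a distance ∝ its rate ∝ 1/√M, so d_CH₃NH₂/d_HCl = √(M_HCl/M_CH₃NH₂) = √(36.46/31.06) = 1.083.
With d_CH₃NH₂ + d_HCl = 1160 mm, d_HCl = 1160/(1 + 1.083) = 556.8 mm.
d_CH₃NH₂ = 1160 − 556.8 = 603 mm.

603 mm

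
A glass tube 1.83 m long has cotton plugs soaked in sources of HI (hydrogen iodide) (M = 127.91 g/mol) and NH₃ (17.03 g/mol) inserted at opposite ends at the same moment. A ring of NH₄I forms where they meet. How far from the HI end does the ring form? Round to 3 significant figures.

0.489 m

Distances travelled in equal time are proportional to diffusion rates, so d_HI/d_NH₃ = √(M_NH₃/M_HI) = √(17.03/127.91) = 0.3649.
With d_HI + d_NH₃ = 1.83 m, d_NH₃ = 1.83/(1 + 0.3649) = 1.341 m.
d_HI = 1.83 − 1.341 = 0.489 m.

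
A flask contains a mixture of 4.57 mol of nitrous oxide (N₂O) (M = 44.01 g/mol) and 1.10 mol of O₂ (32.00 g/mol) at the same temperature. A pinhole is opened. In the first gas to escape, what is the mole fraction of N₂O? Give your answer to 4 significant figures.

The effusion rate of species i is ∝ p_i/√M_i ∝ n_i/√M_i.
Mole fraction of N₂O in the effusate = (n_N₂O/√M_N₂O) / (n_N₂O/√M_N₂O + n_O₂/√M_O₂)
= (4.57/√44.01) / (4.57/√44.01 + 1.10/√32.00) = 0.6889/(0.6889 + 0.1945) = 0.7799.

0.7799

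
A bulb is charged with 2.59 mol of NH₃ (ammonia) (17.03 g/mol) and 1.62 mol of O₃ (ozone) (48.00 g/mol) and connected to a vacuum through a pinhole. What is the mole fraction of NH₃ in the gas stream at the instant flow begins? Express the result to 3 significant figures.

Rate_i ∝ x_i/√M_i (Graham's law weighted by mole fraction), so the effusate composition follows n_i/√M_i.
Mole fraction of NH₃ in the effusate = (n_NH₃/√M_NH₃) / (n_NH₃/√M_NH₃ + n_O₃/√M_O₃)
= (2.59/√17.03) / (2.59/√17.03 + 1.62/√48.00) = 0.6276/(0.6276 + 0.2338) = 0.729.

0.729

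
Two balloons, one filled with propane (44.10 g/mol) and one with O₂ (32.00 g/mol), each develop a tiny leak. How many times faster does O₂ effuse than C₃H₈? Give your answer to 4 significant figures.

Using Graham's law: rate_O₂/rate_C₃H₈ = √(M_C₃H₈/M_O₂) = √(44.10/32.00) = √1.378 = 1.174.

1.174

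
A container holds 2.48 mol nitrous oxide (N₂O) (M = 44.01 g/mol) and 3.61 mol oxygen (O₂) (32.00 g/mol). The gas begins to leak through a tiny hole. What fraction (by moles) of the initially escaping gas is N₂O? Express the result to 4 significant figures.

Each component's effusion rate ∝ (its partial pressure)·(1/√M) ∝ n_i/√M_i.
Mole fraction of N₂O in the effusate = (n_N₂O/√M_N₂O) / (n_N₂O/√M_N₂O + n_O₂/√M_O₂)
= (2.48/√44.01) / (2.48/√44.01 + 3.61/√32.00) = 0.3738/(0.3738 + 0.6382) = 0.3694.

0.3694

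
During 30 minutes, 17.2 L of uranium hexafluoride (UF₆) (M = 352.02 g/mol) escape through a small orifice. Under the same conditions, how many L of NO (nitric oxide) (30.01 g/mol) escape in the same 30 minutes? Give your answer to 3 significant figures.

Using Graham's law: rate_NO/rate_UF₆ = √(M_UF₆/M_NO) = √(352.02/30.01) = √11.73 = 3.425.
So the volume for NO is 17.2 × 3.425 = 58.9 L.

58.9 L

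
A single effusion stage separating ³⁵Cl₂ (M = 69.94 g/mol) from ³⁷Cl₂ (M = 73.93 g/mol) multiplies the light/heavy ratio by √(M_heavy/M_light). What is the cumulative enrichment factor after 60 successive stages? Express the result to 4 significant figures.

5.283

The single-stage factor is √(M_heavy/M_light), so 60 stages give [√(73.93/69.94)]^60 = (73.93/69.94)^(60/2).
= 1.05705^30 = 5.283.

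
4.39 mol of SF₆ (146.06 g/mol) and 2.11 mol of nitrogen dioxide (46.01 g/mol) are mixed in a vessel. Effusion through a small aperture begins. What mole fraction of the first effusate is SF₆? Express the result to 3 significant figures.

0.539

Rate_i ∝ x_i/√M_i (Graham's law weighted by mole fraction), so the effusate composition follows n_i/√M_i.
Mole fraction of SF₆ in the effusate = (n_SF₆/√M_SF₆) / (n_SF₆/√M_SF₆ + n_NO₂/√M_NO₂)
= (4.39/√146.06) / (4.39/√146.06 + 2.11/√46.01) = 0.3632/(0.3632 + 0.3111) = 0.539.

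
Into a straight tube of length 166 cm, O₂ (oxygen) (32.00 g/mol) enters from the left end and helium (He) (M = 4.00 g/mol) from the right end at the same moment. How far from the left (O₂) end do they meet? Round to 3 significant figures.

43.4 cm

Graham's law gives d_O₂/d_He = rate_O₂/rate_He = √(M_He/M_O₂) = √(4.00/32.00) = 0.3536.
With d_O₂ + d_He = 166 cm, d_He = 166/(1 + 0.3536) = 122.6 cm.
d_O₂ = 166 − 122.6 = 43.4 cm.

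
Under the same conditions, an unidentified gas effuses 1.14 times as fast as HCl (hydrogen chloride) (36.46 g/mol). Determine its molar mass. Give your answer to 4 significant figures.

Since effusion rate ∝ 1/√M, rate_X/rate_HCl = √(M_HCl/M_X).
1.14 = √(36.46/M_X)
M_X = 36.46 / 1.14² = 36.46 / 1.300 = 28.05 g/mol

28.05 g/mol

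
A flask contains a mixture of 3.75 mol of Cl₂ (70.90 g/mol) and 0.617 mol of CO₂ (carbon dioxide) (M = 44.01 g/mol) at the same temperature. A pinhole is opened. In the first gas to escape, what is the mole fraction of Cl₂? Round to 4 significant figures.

Each component's effusion rate ∝ (its partial pressure)·(1/√M) ∝ n_i/√M_i.
So x_Cl₂ in the escaping gas = (n_Cl₂/√M_Cl₂) / Σ(n_i/√M_i)
= (3.75/√70.90) / (3.75/√70.90 + 0.617/√44.01) = 0.4454/(0.4454 + 0.09301) = 0.8272.

0.8272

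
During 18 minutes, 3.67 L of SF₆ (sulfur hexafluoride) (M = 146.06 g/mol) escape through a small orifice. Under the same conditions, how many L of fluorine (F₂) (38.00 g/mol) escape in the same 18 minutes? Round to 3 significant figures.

7.20 L

From Graham's law, rate_F₂/rate_SF₆ = √(M_SF₆/M_F₂) = √(146.06/38.00) = √3.844 = 1.961.
So the volume for F₂ is 3.67 × 1.961 = 7.20 L.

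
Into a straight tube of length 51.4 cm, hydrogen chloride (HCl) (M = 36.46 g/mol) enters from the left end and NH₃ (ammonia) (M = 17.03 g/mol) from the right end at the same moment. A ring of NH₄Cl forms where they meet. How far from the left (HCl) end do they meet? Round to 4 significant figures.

20.87 cm

Distances travelled in equal time are proportional to diffusion rates, so d_HCl/d_NH₃ = √(M_NH₃/M_HCl) = √(17.03/36.46) = 0.6834.
With d_HCl + d_NH₃ = 51.4 cm, d_NH₃ = 51.4/(1 + 0.6834) = 30.53 cm.
d_HCl = 51.4 − 30.53 = 20.87 cm.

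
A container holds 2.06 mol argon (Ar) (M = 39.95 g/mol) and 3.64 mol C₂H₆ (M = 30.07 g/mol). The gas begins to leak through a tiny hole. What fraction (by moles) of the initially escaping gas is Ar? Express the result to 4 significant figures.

0.3293

The effusion rate of species i is ∝ p_i/√M_i ∝ n_i/√M_i.
x_Ar(eff) = (n_Ar/√M_Ar) / (n_Ar/√M_Ar + n_C₂H₆/√M_C₂H₆)
= (2.06/√39.95) / (2.06/√39.95 + 3.64/√30.07) = 0.3259/(0.3259 + 0.6638) = 0.3293.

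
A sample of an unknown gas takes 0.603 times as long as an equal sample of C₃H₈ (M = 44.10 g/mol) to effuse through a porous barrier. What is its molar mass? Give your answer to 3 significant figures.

Graham's law gives t_X/t_C₃H₈ = √(M_X/M_C₃H₈).
0.603 = √(M_X/44.10)
M_X = 44.10 × 0.603² = 44.10 × 0.3636 = 16.0 g/mol

16.0 g/mol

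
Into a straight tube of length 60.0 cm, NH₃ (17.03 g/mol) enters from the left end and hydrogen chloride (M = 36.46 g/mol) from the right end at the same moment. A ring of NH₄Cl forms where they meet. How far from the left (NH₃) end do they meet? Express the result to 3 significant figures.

Graham's law gives d_NH₃/d_HCl = rate_NH₃/rate_HCl = √(M_HCl/M_NH₃) = √(36.46/17.03) = 1.463.
With d_NH₃ + d_HCl = 60.0 cm, d_HCl = 60.0/(1 + 1.463) = 24.36 cm.
d_NH₃ = 60.0 − 24.36 = 35.6 cm.

35.6 cm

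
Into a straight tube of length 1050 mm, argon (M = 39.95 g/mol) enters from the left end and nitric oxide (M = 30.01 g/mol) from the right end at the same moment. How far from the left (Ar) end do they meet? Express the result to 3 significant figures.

Distances travelled in equal time are proportional to diffusion rates, so d_Ar/d_NO = √(M_NO/M_Ar) = √(30.01/39.95) = 0.8667.
With d_Ar + d_NO = 1050 mm, d_NO = 1050/(1 + 0.8667) = 562.5 mm.
d_Ar = 1050 − 562.5 = 488 mm.

488 mm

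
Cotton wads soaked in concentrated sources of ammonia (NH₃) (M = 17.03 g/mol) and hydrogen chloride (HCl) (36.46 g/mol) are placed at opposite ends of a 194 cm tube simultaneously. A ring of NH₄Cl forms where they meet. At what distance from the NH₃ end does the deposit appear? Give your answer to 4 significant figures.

115.2 cm

In equal time, each gas travels a distance ∝ its rate ∝ 1/√M, so d_NH₃/d_HCl = √(M_HCl/M_NH₃) = √(36.46/17.03) = 1.463.
With d_NH₃ + d_HCl = 194 cm, d_HCl = 194/(1 + 1.463) = 78.76 cm.
d_NH₃ = 194 − 78.76 = 115.2 cm.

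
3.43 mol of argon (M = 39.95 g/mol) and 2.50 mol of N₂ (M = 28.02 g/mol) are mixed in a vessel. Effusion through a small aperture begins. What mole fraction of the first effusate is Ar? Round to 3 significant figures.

The effusion rate of species i is ∝ p_i/√M_i ∝ n_i/√M_i.
So x_Ar in the escaping gas = (n_Ar/√M_Ar) / Σ(n_i/√M_i)
= (3.43/√39.95) / (3.43/√39.95 + 2.50/√28.02) = 0.5427/(0.5427 + 0.4723) = 0.535.

0.535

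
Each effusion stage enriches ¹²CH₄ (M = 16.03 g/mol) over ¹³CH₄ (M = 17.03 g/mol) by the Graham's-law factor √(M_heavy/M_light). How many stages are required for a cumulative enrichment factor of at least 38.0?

Single-stage factor α = √(17.03/16.03), so ln α = ½ ln(1.06238) = 0.03026.
Need α^N ≥ 38.0 ⇒ N ≥ ln(38.0) / ln α = 3.638 / 0.03026 = 120.22.
Minimum whole number of stages: N = 121.

121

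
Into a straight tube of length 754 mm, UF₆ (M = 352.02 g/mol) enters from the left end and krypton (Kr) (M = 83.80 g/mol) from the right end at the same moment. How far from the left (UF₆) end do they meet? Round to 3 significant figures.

247 mm

The fronts meet when d_UF₆ + d_Kr = L with d_UF₆/d_Kr = √(M_Kr/M_UF₆) (Graham's law). Here √(M_Kr/M_UF₆) = √(83.80/352.02) = 0.4879.
With d_UF₆ + d_Kr = 754 mm, d_Kr = 754/(1 + 0.4879) = 506.8 mm.
d_UF₆ = 754 − 506.8 = 247 mm.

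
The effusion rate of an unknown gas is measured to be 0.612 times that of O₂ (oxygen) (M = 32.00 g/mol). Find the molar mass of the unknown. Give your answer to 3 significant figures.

From Graham's law, rate_X/rate_O₂ = √(M_O₂/M_X).
0.612 = √(32.00/M_X)
M_X = 32.00 / 0.612² = 32.00 / 0.3745 = 85.4 g/mol

85.4 g/mol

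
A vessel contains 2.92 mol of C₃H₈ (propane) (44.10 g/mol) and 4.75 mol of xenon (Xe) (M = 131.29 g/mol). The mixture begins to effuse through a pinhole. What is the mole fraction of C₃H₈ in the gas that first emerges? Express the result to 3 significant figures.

Rate_i ∝ x_i/√M_i (Graham's law weighted by mole fraction), so the effusate composition follows n_i/√M_i.
So x_C₃H₈ in the escaping gas = (n_C₃H₈/√M_C₃H₈) / Σ(n_i/√M_i)
= (2.92/√44.10) / (2.92/√44.10 + 4.75/√131.29) = 0.4397/(0.4397 + 0.4146) = 0.515.

0.515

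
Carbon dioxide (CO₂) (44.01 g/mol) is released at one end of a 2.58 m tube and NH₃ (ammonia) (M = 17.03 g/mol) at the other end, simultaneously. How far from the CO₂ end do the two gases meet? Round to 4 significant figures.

0.9894 m

Graham's law gives d_CO₂/d_NH₃ = rate_CO₂/rate_NH₃ = √(M_NH₃/M_CO₂) = √(17.03/44.01) = 0.6221.
With d_CO₂ + d_NH₃ = 2.58 m, d_NH₃ = 2.58/(1 + 0.6221) = 1.591 m.
d_CO₂ = 2.58 − 1.591 = 0.9894 m.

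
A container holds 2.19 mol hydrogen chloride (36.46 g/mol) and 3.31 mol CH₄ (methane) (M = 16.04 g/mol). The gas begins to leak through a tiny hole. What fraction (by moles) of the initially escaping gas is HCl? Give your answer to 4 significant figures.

0.3050

Each component's effusion rate ∝ (its partial pressure)·(1/√M) ∝ n_i/√M_i.
Mole fraction of HCl in the effusate = (n_HCl/√M_HCl) / (n_HCl/√M_HCl + n_CH₄/√M_CH₄)
= (2.19/√36.46) / (2.19/√36.46 + 3.31/√16.04) = 0.3627/(0.3627 + 0.8265) = 0.3050.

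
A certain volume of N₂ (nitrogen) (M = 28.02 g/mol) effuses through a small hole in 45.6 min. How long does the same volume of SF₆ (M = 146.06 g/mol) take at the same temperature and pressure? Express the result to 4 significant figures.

Graham's law gives t_SF₆/t_N₂ = √(M_SF₆/M_N₂) = √(146.06/28.02) = √5.213 = 2.283.
So the time for SF₆ is 45.6 × 2.283 = 104.1 min.

104.1 min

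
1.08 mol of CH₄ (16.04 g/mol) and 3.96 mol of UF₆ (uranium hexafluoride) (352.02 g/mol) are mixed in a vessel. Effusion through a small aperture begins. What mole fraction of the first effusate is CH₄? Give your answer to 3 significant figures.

Rate_i ∝ x_i/√M_i (Graham's law weighted by mole fraction), so the effusate composition follows n_i/√M_i.
So x_CH₄ in the escaping gas = (n_CH₄/√M_CH₄) / Σ(n_i/√M_i)
= (1.08/√16.04) / (1.08/√16.04 + 3.96/√352.02) = 0.2697/(0.2697 + 0.2111) = 0.561.

0.561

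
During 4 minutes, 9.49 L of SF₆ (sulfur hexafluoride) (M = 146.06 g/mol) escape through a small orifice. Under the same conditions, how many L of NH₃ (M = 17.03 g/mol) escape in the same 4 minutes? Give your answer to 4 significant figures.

Graham's law gives rate_NH₃/rate_SF₆ = √(M_SF₆/M_NH₃) = √(146.06/17.03) = √8.577 = 2.929.
So the volume for NH₃ is 9.49 × 2.929 = 27.79 L.

27.79 L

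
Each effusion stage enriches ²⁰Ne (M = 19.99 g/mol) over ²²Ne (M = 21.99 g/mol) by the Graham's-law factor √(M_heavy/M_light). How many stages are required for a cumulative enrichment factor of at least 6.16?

39

Single-stage factor α = √(21.99/19.99), so ln α = ½ ln(1.10005) = 0.04768.
Need α^N ≥ 6.16 ⇒ N ≥ ln(6.16) / ln α = 1.818 / 0.04768 = 38.13.
Rounding up, N = 39 stages.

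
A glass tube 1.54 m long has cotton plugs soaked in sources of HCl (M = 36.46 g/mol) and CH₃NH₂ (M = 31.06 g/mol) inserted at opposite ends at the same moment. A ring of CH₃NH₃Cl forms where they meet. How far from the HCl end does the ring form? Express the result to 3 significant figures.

0.739 m

Graham's law gives d_HCl/d_CH₃NH₂ = rate_HCl/rate_CH₃NH₂ = √(M_CH₃NH₂/M_HCl) = √(31.06/36.46) = 0.9230.
With d_HCl + d_CH₃NH₂ = 1.54 m, d_CH₃NH₂ = 1.54/(1 + 0.9230) = 0.8008 m.
d_HCl = 1.54 − 0.8008 = 0.739 m.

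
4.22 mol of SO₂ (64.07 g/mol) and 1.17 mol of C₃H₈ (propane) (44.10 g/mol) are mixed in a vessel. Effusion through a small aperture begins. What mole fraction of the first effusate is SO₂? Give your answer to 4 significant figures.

Rate_i ∝ x_i/√M_i (Graham's law weighted by mole fraction), so the effusate composition follows n_i/√M_i.
So x_SO₂ in the escaping gas = (n_SO₂/√M_SO₂) / Σ(n_i/√M_i)
= (4.22/√64.07) / (4.22/√64.07 + 1.17/√44.10) = 0.5272/(0.5272 + 0.1762) = 0.7495.

0.7495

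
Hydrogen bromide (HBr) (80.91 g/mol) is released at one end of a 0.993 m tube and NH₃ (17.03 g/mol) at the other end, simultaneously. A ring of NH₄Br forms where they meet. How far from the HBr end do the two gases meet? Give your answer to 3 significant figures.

0.312 m

Distances travelled in equal time are proportional to diffusion rates, so d_HBr/d_NH₃ = √(M_NH₃/M_HBr) = √(17.03/80.91) = 0.4588.
With d_HBr + d_NH₃ = 0.993 m, d_NH₃ = 0.993/(1 + 0.4588) = 0.6807 m.
d_HBr = 0.993 − 0.6807 = 0.312 m.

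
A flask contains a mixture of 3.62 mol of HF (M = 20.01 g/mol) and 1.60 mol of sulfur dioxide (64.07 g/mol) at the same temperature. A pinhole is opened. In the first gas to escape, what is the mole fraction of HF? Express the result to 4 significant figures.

The effusion rate of species i is ∝ p_i/√M_i ∝ n_i/√M_i.
x_HF(eff) = (n_HF/√M_HF) / (n_HF/√M_HF + n_SO₂/√M_SO₂)
= (3.62/√20.01) / (3.62/√20.01 + 1.60/√64.07) = 0.8093/(0.8093 + 0.1999) = 0.8019.

0.8019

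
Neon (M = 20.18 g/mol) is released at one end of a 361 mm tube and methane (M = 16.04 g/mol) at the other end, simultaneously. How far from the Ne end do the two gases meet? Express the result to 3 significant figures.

Graham's law gives d_Ne/d_CH₄ = rate_Ne/rate_CH₄ = √(M_CH₄/M_Ne) = √(16.04/20.18) = 0.8915.
With d_Ne + d_CH₄ = 361 mm, d_CH₄ = 361/(1 + 0.8915) = 190.8 mm.
d_Ne = 361 − 190.8 = 170 mm.

170 mm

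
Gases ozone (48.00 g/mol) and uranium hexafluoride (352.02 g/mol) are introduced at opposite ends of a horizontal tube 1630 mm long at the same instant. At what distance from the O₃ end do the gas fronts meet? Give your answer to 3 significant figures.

1190 mm

The fronts meet when d_O₃ + d_UF₆ = L with d_O₃/d_UF₆ = √(M_UF₆/M_O₃) (Graham's law). Here √(M_UF₆/M_O₃) = √(352.02/48.00) = 2.708.
With d_O₃ + d_UF₆ = 1630 mm, d_UF₆ = 1630/(1 + 2.708) = 439.6 mm.
d_O₃ = 1630 − 439.6 = 1190 mm.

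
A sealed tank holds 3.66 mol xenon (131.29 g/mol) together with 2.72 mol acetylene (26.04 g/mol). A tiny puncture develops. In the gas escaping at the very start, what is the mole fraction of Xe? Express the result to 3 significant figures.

Each component's effusion rate ∝ (its partial pressure)·(1/√M) ∝ n_i/√M_i.
So x_Xe in the escaping gas = (n_Xe/√M_Xe) / Σ(n_i/√M_i)
= (3.66/√131.29) / (3.66/√131.29 + 2.72/√26.04) = 0.3194/(0.3194 + 0.5330) = 0.375.

0.375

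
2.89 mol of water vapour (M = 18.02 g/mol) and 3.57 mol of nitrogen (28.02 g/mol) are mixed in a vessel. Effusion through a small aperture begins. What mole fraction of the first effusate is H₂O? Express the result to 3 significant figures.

0.502

Each component's effusion rate ∝ (its partial pressure)·(1/√M) ∝ n_i/√M_i.
So x_H₂O in the escaping gas = (n_H₂O/√M_H₂O) / Σ(n_i/√M_i)
= (2.89/√18.02) / (2.89/√18.02 + 3.57/√28.02) = 0.6808/(0.6808 + 0.6744) = 0.502.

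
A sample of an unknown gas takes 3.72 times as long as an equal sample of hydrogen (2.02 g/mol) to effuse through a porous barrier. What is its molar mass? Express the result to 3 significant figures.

By Graham's law, t_X/t_H₂ = √(M_X/M_H₂).
3.72 = √(M_X/2.02)
M_X = 2.02 × 3.72² = 2.02 × 13.84 = 28.0 g/mol

28.0 g/mol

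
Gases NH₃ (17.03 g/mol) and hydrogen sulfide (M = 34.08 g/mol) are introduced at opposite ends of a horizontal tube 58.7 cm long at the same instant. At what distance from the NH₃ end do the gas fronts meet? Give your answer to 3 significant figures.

Graham's law gives d_NH₃/d_H₂S = rate_NH₃/rate_H₂S = √(M_H₂S/M_NH₃) = √(34.08/17.03) = 1.415.
With d_NH₃ + d_H₂S = 58.7 cm, d_H₂S = 58.7/(1 + 1.415) = 24.31 cm.
d_NH₃ = 58.7 − 24.31 = 34.4 cm.

34.4 cm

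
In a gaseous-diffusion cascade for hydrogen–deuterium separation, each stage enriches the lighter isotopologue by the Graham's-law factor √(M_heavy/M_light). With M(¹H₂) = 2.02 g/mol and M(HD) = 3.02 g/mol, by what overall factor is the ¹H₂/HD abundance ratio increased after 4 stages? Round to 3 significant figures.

2.24

Overall factor = α^4 with α = √(3.02/2.02), i.e. (3.02/2.02)^(4/2).
= 1.49505^2 = 2.24.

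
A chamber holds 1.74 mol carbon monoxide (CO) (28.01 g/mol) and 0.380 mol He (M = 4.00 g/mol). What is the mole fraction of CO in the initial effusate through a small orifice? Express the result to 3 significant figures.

Rate_i ∝ x_i/√M_i (Graham's law weighted by mole fraction), so the effusate composition follows n_i/√M_i.
Mole fraction of CO in the effusate = (n_CO/√M_CO) / (n_CO/√M_CO + n_He/√M_He)
= (1.74/√28.01) / (1.74/√28.01 + 0.380/√4.00) = 0.3288/(0.3288 + 0.1900) = 0.634.

0.634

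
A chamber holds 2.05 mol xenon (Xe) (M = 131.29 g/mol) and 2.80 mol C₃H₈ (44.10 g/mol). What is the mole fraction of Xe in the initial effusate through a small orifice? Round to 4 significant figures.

The effusion rate of species i is ∝ p_i/√M_i ∝ n_i/√M_i.
x_Xe(eff) = (n_Xe/√M_Xe) / (n_Xe/√M_Xe + n_C₃H₈/√M_C₃H₈)
= (2.05/√131.29) / (2.05/√131.29 + 2.80/√44.10) = 0.1789/(0.1789 + 0.4216) = 0.2979.

0.2979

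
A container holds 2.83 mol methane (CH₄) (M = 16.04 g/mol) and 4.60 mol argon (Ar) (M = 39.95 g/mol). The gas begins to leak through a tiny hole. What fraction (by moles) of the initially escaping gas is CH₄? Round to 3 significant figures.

0.493

Each component's effusion rate ∝ (its partial pressure)·(1/√M) ∝ n_i/√M_i.
x_CH₄(eff) = (n_CH₄/√M_CH₄) / (n_CH₄/√M_CH₄ + n_Ar/√M_Ar)
= (2.83/√16.04) / (2.83/√16.04 + 4.60/√39.95) = 0.7066/(0.7066 + 0.7278) = 0.493.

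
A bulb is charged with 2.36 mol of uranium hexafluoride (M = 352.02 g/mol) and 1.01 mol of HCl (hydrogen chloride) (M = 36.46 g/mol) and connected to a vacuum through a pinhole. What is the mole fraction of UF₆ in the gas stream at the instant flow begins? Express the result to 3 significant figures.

Each component's effusion rate ∝ (its partial pressure)·(1/√M) ∝ n_i/√M_i.
Mole fraction of UF₆ in the effusate = (n_UF₆/√M_UF₆) / (n_UF₆/√M_UF₆ + n_HCl/√M_HCl)
= (2.36/√352.02) / (2.36/√352.02 + 1.01/√36.46) = 0.1258/(0.1258 + 0.1673) = 0.429.

0.429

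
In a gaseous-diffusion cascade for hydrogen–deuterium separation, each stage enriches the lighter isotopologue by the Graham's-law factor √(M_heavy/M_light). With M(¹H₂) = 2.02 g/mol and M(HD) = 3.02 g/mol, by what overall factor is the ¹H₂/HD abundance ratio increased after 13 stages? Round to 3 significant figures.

Overall factor = α^13 with α = √(3.02/2.02), i.e. (3.02/2.02)^(13/2).
= 1.49505^(13/2) = 13.7.

13.7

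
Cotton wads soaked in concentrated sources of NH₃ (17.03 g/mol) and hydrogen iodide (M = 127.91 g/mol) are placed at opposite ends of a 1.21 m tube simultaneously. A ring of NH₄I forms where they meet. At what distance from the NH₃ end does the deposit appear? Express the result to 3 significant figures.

0.887 m

Distances travelled in equal time are proportional to diffusion rates, so d_NH₃/d_HI = √(M_HI/M_NH₃) = √(127.91/17.03) = 2.741.
With d_NH₃ + d_HI = 1.21 m, d_HI = 1.21/(1 + 2.741) = 0.3235 m.
d_NH₃ = 1.21 − 0.3235 = 0.887 m.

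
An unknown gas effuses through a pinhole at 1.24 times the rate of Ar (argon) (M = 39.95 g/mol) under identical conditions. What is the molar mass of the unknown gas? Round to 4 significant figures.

Since effusion rate ∝ 1/√M, rate_X/rate_Ar = √(M_Ar/M_X).
1.24 = √(39.95/M_X)
M_X = 39.95 / 1.24² = 39.95 / 1.538 = 25.98 g/mol

25.98 g/mol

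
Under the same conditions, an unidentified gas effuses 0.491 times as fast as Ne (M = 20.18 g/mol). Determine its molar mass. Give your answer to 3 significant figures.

By Graham's law, rate_X/rate_Ne = √(M_Ne/M_X).
0.491 = √(20.18/M_X)
M_X = 20.18 / 0.491² = 20.18 / 0.2411 = 83.7 g/mol

83.7 g/mol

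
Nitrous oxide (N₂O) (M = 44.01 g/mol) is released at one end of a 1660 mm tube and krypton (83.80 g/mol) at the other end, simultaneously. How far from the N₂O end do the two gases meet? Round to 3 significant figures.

In equal time, each gas travels a distance ∝ its rate ∝ 1/√M, so d_N₂O/d_Kr = √(M_Kr/M_N₂O) = √(83.80/44.01) = 1.380.
With d_N₂O + d_Kr = 1660 mm, d_Kr = 1660/(1 + 1.380) = 697.5 mm.
d_N₂O = 1660 − 697.5 = 962 mm.

962 mm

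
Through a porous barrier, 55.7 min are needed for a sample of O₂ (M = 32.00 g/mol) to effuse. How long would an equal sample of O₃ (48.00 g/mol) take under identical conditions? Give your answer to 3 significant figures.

68.2 min

Graham's law gives t_O₃/t_O₂ = √(M_O₃/M_O₂) = √(48.00/32.00) = √1.500 = 1.225.
So the time for O₃ is 55.7 × 1.225 = 68.2 min.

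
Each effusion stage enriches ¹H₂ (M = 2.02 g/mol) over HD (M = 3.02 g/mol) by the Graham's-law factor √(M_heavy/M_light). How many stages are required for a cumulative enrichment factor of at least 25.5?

17

With α = √(3.02/2.02) per stage, ln α = ½ ln(1.49505) = 0.2011.
Need α^N ≥ 25.5 ⇒ N ≥ ln(25.5) / ln α = 3.239 / 0.2011 = 16.11.
Minimum whole number of stages: N = 17.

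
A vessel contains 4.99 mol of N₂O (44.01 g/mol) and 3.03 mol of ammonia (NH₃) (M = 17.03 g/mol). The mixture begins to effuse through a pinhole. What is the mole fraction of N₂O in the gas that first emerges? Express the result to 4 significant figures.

0.5060

Rate_i ∝ x_i/√M_i (Graham's law weighted by mole fraction), so the effusate composition follows n_i/√M_i.
x_N₂O(eff) = (n_N₂O/√M_N₂O) / (n_N₂O/√M_N₂O + n_NH₃/√M_NH₃)
= (4.99/√44.01) / (4.99/√44.01 + 3.03/√17.03) = 0.7522/(0.7522 + 0.7342) = 0.5060.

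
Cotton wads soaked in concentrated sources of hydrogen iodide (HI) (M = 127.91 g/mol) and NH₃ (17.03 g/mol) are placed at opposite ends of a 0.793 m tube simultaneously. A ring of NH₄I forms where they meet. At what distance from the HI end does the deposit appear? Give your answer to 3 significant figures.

0.212 m

Distances travelled in equal time are proportional to diffusion rates, so d_HI/d_NH₃ = √(M_NH₃/M_HI) = √(17.03/127.91) = 0.3649.
With d_HI + d_NH₃ = 0.793 m, d_NH₃ = 0.793/(1 + 0.3649) = 0.5810 m.
d_HI = 0.793 − 0.5810 = 0.212 m.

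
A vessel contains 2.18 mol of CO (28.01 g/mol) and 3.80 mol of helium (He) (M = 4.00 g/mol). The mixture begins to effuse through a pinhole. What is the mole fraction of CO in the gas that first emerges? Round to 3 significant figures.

Rate_i ∝ x_i/√M_i (Graham's law weighted by mole fraction), so the effusate composition follows n_i/√M_i.
x_CO(eff) = (n_CO/√M_CO) / (n_CO/√M_CO + n_He/√M_He)
= (2.18/√28.01) / (2.18/√28.01 + 3.80/√4.00) = 0.4119/(0.4119 + 1.900) = 0.178.

0.178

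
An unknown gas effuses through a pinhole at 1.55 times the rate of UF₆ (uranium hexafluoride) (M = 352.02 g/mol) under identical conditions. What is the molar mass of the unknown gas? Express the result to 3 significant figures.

147 g/mol

Using Graham's law: rate_X/rate_UF₆ = √(M_UF₆/M_X).
1.55 = √(352.02/M_X)
M_X = 352.02 / 1.55² = 352.02 / 2.403 = 147 g/mol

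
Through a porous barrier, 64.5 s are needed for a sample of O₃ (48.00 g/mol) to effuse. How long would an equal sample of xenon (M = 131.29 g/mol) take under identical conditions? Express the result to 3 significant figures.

From Graham's law, t_Xe/t_O₃ = √(M_Xe/M_O₃) = √(131.29/48.00) = √2.735 = 1.654.
So the time for Xe is 64.5 × 1.654 = 107 s.

107 s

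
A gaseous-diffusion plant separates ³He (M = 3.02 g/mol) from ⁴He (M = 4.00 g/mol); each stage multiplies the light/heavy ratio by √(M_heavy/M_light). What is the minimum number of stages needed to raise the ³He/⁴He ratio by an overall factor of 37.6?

With α = √(4.00/3.02) per stage, ln α = ½ ln(1.32450) = 0.1405.
Need α^N ≥ 37.6 ⇒ N ≥ ln(37.6) / ln α = 3.627 / 0.1405 = 25.81.
Minimum whole number of stages: N = 26.

26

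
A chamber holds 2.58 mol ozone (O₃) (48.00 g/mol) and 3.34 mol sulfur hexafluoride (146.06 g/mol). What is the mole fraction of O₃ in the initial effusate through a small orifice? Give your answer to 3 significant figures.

Rate_i ∝ x_i/√M_i (Graham's law weighted by mole fraction), so the effusate composition follows n_i/√M_i.
So x_O₃ in the escaping gas = (n_O₃/√M_O₃) / Σ(n_i/√M_i)
= (2.58/√48.00) / (2.58/√48.00 + 3.34/√146.06) = 0.3724/(0.3724 + 0.2764) = 0.574.

0.574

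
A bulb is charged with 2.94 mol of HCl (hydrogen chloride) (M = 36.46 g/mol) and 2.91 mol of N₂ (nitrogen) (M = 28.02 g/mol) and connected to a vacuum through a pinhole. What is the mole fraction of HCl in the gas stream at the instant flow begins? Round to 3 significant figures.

0.470

Each component's effusion rate ∝ (its partial pressure)·(1/√M) ∝ n_i/√M_i.
x_HCl(eff) = (n_HCl/√M_HCl) / (n_HCl/√M_HCl + n_N₂/√M_N₂)
= (2.94/√36.46) / (2.94/√36.46 + 2.91/√28.02) = 0.4869/(0.4869 + 0.5497) = 0.470.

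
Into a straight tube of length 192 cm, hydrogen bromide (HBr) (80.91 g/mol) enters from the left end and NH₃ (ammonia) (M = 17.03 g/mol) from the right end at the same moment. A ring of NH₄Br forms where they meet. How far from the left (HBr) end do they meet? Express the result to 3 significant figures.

60.4 cm

Distances travelled in equal time are proportional to diffusion rates, so d_HBr/d_NH₃ = √(M_NH₃/M_HBr) = √(17.03/80.91) = 0.4588.
With d_HBr + d_NH₃ = 192 cm, d_NH₃ = 192/(1 + 0.4588) = 131.6 cm.
d_HBr = 192 − 131.6 = 60.4 cm.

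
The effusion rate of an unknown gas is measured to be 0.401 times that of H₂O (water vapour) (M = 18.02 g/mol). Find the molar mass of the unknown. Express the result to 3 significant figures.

Since effusion rate ∝ 1/√M, rate_X/rate_H₂O = √(M_H₂O/M_X).
0.401 = √(18.02/M_X)
M_X = 18.02 / 0.401² = 18.02 / 0.1608 = 112 g/mol

112 g/mol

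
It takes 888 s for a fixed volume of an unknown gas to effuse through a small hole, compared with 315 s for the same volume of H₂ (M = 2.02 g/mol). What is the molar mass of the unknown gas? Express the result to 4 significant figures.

16.05 g/mol

Since effusion rate ∝ 1/√M, t_X/t_H₂ = √(M_X/M_H₂).
888/315 = 2.819 = √(M_X/2.02)
M_X = 2.02 × 2.819² = 2.02 × 7.947 = 16.05 g/mol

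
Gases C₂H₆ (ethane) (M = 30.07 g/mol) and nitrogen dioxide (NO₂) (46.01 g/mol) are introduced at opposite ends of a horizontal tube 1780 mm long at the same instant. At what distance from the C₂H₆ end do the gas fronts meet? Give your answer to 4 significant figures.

In equal time, each gas travels a distance ∝ its rate ∝ 1/√M, so d_C₂H₆/d_NO₂ = √(M_NO₂/M_C₂H₆) = √(46.01/30.07) = 1.237.
With d_C₂H₆ + d_NO₂ = 1780 mm, d_NO₂ = 1780/(1 + 1.237) = 795.7 mm.
d_C₂H₆ = 1780 − 795.7 = 984.3 mm.

984.3 mm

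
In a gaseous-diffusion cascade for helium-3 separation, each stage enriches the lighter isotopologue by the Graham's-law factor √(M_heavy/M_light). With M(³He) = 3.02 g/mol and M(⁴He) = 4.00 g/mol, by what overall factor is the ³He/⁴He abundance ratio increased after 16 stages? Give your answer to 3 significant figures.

9.47

The single-stage factor is √(M_heavy/M_light), so 16 stages give [√(4.00/3.02)]^16 = (4.00/3.02)^(16/2).
= 1.32450^8 = 9.47.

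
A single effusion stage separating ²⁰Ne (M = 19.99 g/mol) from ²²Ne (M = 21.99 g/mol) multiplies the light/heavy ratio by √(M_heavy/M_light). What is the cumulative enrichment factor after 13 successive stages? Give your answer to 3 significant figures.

Each stage multiplies the ratio by α = √(21.99/19.99), so after 13 stages the overall factor is α^13 = (21.99/19.99)^(13/2).
= 1.10005^(13/2) = 1.86.

1.86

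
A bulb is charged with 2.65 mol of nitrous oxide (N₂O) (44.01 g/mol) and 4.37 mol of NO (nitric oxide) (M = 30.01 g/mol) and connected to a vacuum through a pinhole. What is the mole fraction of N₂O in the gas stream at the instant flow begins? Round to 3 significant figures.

Rate_i ∝ x_i/√M_i (Graham's law weighted by mole fraction), so the effusate composition follows n_i/√M_i.
Mole fraction of N₂O in the effusate = (n_N₂O/√M_N₂O) / (n_N₂O/√M_N₂O + n_NO/√M_NO)
= (2.65/√44.01) / (2.65/√44.01 + 4.37/√30.01) = 0.3995/(0.3995 + 0.7977) = 0.334.

0.334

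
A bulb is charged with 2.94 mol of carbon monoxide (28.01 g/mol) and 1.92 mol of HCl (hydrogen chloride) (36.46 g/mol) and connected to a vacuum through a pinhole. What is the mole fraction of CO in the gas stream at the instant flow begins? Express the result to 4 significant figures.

0.6360

Rate_i ∝ x_i/√M_i (Graham's law weighted by mole fraction), so the effusate composition follows n_i/√M_i.
Mole fraction of CO in the effusate = (n_CO/√M_CO) / (n_CO/√M_CO + n_HCl/√M_HCl)
= (2.94/√28.01) / (2.94/√28.01 + 1.92/√36.46) = 0.5555/(0.5555 + 0.3180) = 0.6360.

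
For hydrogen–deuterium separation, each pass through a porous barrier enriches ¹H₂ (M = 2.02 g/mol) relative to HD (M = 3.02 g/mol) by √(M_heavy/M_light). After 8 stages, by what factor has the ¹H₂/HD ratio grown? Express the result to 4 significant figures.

Each stage multiplies the ratio by α = √(3.02/2.02), so after 8 stages the overall factor is α^8 = (3.02/2.02)^(8/2).
= 1.49505^4 = 4.996.

4.996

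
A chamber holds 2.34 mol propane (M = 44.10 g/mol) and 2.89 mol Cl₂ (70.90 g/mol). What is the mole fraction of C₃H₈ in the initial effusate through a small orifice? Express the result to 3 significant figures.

Each component's effusion rate ∝ (its partial pressure)·(1/√M) ∝ n_i/√M_i.
Mole fraction of C₃H₈ in the effusate = (n_C₃H₈/√M_C₃H₈) / (n_C₃H₈/√M_C₃H₈ + n_Cl₂/√M_Cl₂)
= (2.34/√44.10) / (2.34/√44.10 + 2.89/√70.90) = 0.3524/(0.3524 + 0.3432) = 0.507.

0.507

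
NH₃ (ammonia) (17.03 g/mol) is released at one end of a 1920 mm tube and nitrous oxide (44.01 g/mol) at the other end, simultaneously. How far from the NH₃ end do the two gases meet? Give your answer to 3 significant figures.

The fronts meet when d_NH₃ + d_N₂O = L with d_NH₃/d_N₂O = √(M_N₂O/M_NH₃) (Graham's law). Here √(M_N₂O/M_NH₃) = √(44.01/17.03) = 1.608.
With d_NH₃ + d_N₂O = 1920 mm, d_N₂O = 1920/(1 + 1.608) = 736.3 mm.
d_NH₃ = 1920 − 736.3 = 1180 mm.

1180 mm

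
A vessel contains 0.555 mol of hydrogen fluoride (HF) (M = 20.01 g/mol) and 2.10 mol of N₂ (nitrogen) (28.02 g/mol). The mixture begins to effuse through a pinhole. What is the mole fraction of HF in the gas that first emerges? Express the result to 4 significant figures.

0.2382

The effusion rate of species i is ∝ p_i/√M_i ∝ n_i/√M_i.
Mole fraction of HF in the effusate = (n_HF/√M_HF) / (n_HF/√M_HF + n_N₂/√M_N₂)
= (0.555/√20.01) / (0.555/√20.01 + 2.10/√28.02) = 0.1241/(0.1241 + 0.3967) = 0.2382.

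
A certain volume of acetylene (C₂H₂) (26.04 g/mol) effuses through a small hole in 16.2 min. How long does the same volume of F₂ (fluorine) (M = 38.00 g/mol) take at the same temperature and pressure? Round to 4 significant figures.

19.57 min

Since effusion rate ∝ 1/√M, t_F₂/t_C₂H₂ = √(M_F₂/M_C₂H₂) = √(38.00/26.04) = √1.459 = 1.208.
So the time for F₂ is 16.2 × 1.208 = 19.57 min.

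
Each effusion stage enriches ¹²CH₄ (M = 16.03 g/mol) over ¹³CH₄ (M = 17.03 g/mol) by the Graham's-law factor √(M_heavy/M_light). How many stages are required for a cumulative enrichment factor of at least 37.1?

Single-stage factor α = √(17.03/16.03), so ln α = ½ ln(1.06238) = 0.03026.
Need α^N ≥ 37.1 ⇒ N ≥ ln(37.1) / ln α = 3.614 / 0.03026 = 119.43.
Rounding up, N = 120 stages.

120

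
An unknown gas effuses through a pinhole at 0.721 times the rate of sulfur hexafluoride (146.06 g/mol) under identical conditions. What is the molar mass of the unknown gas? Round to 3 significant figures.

281 g/mol

Graham's law gives rate_X/rate_SF₆ = √(M_SF₆/M_X).
0.721 = √(146.06/M_X)
M_X = 146.06 / 0.721² = 146.06 / 0.5198 = 281 g/mol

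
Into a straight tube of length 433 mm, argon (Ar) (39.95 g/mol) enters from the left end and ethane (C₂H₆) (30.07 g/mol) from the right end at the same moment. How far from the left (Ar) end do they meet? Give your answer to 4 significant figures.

In equal time, each gas travels a distance ∝ its rate ∝ 1/√M, so d_Ar/d_C₂H₆ = √(M_C₂H₆/M_Ar) = √(30.07/39.95) = 0.8676.
With d_Ar + d_C₂H₆ = 433 mm, d_C₂H₆ = 433/(1 + 0.8676) = 231.9 mm.
d_Ar = 433 − 231.9 = 201.1 mm.

201.1 mm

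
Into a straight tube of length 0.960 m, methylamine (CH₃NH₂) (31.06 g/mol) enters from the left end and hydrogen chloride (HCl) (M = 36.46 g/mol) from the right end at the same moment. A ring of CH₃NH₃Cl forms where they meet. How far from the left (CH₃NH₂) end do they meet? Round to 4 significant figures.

Graham's law gives d_CH₃NH₂/d_HCl = rate_CH₃NH₂/rate_HCl = √(M_HCl/M_CH₃NH₂) = √(36.46/31.06) = 1.083.
With d_CH₃NH₂ + d_HCl = 0.960 m, d_HCl = 0.960/(1 + 1.083) = 0.4608 m.
d_CH₃NH₂ = 0.960 − 0.4608 = 0.4992 m.

0.4992 m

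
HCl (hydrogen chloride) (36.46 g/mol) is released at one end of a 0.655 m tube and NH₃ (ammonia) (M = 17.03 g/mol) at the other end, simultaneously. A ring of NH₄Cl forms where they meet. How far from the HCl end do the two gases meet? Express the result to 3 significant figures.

0.266 m

The fronts meet when d_HCl + d_NH₃ = L with d_HCl/d_NH₃ = √(M_NH₃/M_HCl) (Graham's law). Here √(M_NH₃/M_HCl) = √(17.03/36.46) = 0.6834.
With d_HCl + d_NH₃ = 0.655 m, d_NH₃ = 0.655/(1 + 0.6834) = 0.3891 m.
d_HCl = 0.655 − 0.3891 = 0.266 m.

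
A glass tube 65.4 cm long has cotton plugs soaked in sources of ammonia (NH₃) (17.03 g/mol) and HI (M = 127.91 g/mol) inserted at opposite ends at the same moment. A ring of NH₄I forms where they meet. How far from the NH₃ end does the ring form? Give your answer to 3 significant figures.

47.9 cm

Distances travelled in equal time are proportional to diffusion rates, so d_NH₃/d_HI = √(M_HI/M_NH₃) = √(127.91/17.03) = 2.741.
With d_NH₃ + d_HI = 65.4 cm, d_HI = 65.4/(1 + 2.741) = 17.48 cm.
d_NH₃ = 65.4 − 17.48 = 47.9 cm.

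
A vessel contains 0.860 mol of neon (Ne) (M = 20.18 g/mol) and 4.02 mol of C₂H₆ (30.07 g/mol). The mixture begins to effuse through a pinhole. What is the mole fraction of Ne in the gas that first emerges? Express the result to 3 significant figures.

The effusion rate of species i is ∝ p_i/√M_i ∝ n_i/√M_i.
x_Ne(eff) = (n_Ne/√M_Ne) / (n_Ne/√M_Ne + n_C₂H₆/√M_C₂H₆)
= (0.860/√20.18) / (0.860/√20.18 + 4.02/√30.07) = 0.1914/(0.1914 + 0.7331) = 0.207.

0.207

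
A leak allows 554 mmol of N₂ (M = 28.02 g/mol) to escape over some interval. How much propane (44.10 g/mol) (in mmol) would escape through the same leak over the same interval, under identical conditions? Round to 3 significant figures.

Using Graham's law: rate_C₃H₈/rate_N₂ = √(M_N₂/M_C₃H₈) = √(28.02/44.10) = √0.6354 = 0.7971.
So the amount for C₃H₈ is 554 × 0.7971 = 442 mmol.

442 mmol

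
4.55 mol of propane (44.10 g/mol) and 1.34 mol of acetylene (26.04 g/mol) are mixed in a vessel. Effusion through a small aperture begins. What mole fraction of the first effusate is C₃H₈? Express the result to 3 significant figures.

0.723

Effusion rate of each component ∝ n_i/√M_i (partial pressure × 1/√M).
x_C₃H₈(eff) = (n_C₃H₈/√M_C₃H₈) / (n_C₃H₈/√M_C₃H₈ + n_C₂H₂/√M_C₂H₂)
= (4.55/√44.10) / (4.55/√44.10 + 1.34/√26.04) = 0.6852/(0.6852 + 0.2626) = 0.723.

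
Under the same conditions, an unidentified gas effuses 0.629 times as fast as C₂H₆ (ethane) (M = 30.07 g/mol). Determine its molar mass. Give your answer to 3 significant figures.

Graham's law gives rate_X/rate_C₂H₆ = √(M_C₂H₆/M_X).
0.629 = √(30.07/M_X)
M_X = 30.07 / 0.629² = 30.07 / 0.3956 = 76.0 g/mol

76.0 g/mol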